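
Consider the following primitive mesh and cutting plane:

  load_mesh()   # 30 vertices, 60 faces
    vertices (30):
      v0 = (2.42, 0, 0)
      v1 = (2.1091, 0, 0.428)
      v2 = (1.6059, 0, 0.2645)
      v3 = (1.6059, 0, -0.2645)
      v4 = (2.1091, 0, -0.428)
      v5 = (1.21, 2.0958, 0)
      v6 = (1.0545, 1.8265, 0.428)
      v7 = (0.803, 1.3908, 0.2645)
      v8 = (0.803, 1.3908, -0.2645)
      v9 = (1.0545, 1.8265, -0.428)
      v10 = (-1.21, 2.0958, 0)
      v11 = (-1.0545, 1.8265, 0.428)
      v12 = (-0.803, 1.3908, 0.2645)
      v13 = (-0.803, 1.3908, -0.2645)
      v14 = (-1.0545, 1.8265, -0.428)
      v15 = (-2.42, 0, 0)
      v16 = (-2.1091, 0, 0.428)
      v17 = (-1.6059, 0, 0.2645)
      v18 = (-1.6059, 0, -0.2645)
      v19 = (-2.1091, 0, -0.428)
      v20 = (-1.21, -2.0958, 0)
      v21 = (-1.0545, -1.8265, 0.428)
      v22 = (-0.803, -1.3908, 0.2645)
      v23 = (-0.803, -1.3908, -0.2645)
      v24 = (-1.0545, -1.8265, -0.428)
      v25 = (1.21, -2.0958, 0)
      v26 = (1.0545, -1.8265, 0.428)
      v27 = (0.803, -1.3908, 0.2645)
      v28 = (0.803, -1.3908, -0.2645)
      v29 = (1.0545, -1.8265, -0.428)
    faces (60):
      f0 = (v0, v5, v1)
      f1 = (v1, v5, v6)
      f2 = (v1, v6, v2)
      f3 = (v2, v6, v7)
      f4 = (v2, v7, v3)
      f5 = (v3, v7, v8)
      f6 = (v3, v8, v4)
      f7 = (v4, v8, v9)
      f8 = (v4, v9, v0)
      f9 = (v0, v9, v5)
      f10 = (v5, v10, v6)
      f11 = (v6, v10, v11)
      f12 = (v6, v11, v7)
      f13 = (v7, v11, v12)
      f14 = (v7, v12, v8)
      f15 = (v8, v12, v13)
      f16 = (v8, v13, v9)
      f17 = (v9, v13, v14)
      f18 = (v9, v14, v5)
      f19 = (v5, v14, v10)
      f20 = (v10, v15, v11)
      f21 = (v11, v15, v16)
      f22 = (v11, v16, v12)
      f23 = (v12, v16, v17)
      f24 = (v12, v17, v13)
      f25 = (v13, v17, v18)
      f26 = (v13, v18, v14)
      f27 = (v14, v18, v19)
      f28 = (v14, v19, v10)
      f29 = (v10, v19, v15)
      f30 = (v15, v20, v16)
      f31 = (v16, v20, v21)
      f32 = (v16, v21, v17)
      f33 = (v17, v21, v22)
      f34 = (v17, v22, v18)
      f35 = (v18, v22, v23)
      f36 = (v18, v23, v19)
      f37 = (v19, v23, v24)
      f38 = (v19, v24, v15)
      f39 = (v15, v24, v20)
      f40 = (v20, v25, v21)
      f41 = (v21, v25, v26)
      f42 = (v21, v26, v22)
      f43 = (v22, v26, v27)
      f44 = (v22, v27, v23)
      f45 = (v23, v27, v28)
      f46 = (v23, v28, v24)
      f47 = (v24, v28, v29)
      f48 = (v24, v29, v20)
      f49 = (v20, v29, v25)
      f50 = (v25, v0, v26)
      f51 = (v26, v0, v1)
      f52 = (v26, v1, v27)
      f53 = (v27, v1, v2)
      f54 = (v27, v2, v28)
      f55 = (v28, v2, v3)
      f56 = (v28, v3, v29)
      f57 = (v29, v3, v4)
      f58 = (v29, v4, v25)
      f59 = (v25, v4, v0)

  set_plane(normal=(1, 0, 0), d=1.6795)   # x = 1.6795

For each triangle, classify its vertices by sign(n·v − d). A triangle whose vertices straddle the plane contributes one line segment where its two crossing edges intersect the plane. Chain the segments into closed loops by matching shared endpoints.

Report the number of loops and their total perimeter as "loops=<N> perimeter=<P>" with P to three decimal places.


loops=1 perimeter=5.780

Straddling triangles (14 of 60):
  (v0,v5,v1) [+-+] → (1.6795, 1.28259, 0)–(1.6795, 1.0014, 0.223497)  len=0.3592
  (v1,v5,v6) [+--] → (1.6795, 1.0014, 0.223497)–(1.6795, 0.74404, 0.428)  len=0.3287
  (v1,v6,v2) [+--] → (1.6795, 0.74404, 0.428)–(1.6795, 0, 0.288414)  len=0.7570
  (v3,v8,v4) [--+] → (1.6795, 0.457459, -0.374222)–(1.6795, 0, -0.288414)  len=0.4654
  (v4,v8,v9) [+--] → (1.6795, 0.457459, -0.374222)–(1.6795, 0.74404, -0.428)  len=0.2916
  (v4,v9,v0) [+-+] → (1.6795, 0.74404, -0.428)–(1.6795, 0.990497, -0.232101)  len=0.3148
  (v0,v9,v5) [+--] → (1.6795, 0.990497, -0.232101)–(1.6795, 1.28259, 0)  len=0.3731
  (v25,v0,v26) [-+-] → (1.6795, -1.28259, 0)–(1.6795, -0.990497, 0.232101)  len=0.3731
  (v26,v0,v1) [-++] → (1.6795, -0.990497, 0.232101)–(1.6795, -0.74404, 0.428)  len=0.3148
  (v26,v1,v27) [-+-] → (1.6795, -0.74404, 0.428)–(1.6795, -0.457459, 0.374222)  len=0.2916
  (v27,v1,v2) [-+-] → (1.6795, -0.457459, 0.374222)–(1.6795, 0, 0.288414)  len=0.4654
  (v29,v3,v4) [--+] → (1.6795, 0, -0.288414)–(1.6795, -0.74404, -0.428)  len=0.7570
  (v29,v4,v25) [-+-] → (1.6795, -0.74404, -0.428)–(1.6795, -1.0014, -0.223497)  len=0.3287
  (v25,v4,v0) [-++] → (1.6795, -1.0014, -0.223497)–(1.6795, -1.28259, 0)  len=0.3592

Chained into 1 loop(s):
  loop 1: 14 segments, perimeter = 5.7797
Total perimeter = 5.780


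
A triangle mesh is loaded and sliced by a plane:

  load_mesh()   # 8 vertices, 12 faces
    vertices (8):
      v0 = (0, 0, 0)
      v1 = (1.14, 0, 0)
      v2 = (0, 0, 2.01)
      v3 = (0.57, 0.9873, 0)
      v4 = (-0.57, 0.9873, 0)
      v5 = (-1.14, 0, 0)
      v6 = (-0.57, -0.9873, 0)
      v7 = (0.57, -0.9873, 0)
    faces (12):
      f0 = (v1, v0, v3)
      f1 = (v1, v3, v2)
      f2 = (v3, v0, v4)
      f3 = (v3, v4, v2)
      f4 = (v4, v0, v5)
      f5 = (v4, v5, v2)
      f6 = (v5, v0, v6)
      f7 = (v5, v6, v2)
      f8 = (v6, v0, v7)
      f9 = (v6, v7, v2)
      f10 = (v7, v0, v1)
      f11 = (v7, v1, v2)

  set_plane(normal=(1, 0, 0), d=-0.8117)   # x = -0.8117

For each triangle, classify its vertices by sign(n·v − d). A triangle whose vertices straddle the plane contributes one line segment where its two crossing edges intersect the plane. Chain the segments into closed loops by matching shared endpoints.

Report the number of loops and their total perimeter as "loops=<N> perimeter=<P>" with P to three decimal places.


Straddling triangles (4 of 12):
  (v4,v0,v5) [++-] → (-0.8117, 0, 0)–(-0.8117, 0.56865, 0)  len=0.5687
  (v4,v5,v2) [+-+] → (-0.8117, 0.56865, 0)–(-0.8117, 0, 0.578845)  len=0.8114
  (v5,v0,v6) [-++] → (-0.8117, 0, 0)–(-0.8117, -0.56865, 0)  len=0.5687
  (v5,v6,v2) [-++] → (-0.8117, -0.56865, 0)–(-0.8117, 0, 0.578845)  len=0.8114

Chained into 1 loop(s):
  loop 1: 4 segments, perimeter = 2.7602
Total perimeter = 2.760

loops=1 perimeter=2.760


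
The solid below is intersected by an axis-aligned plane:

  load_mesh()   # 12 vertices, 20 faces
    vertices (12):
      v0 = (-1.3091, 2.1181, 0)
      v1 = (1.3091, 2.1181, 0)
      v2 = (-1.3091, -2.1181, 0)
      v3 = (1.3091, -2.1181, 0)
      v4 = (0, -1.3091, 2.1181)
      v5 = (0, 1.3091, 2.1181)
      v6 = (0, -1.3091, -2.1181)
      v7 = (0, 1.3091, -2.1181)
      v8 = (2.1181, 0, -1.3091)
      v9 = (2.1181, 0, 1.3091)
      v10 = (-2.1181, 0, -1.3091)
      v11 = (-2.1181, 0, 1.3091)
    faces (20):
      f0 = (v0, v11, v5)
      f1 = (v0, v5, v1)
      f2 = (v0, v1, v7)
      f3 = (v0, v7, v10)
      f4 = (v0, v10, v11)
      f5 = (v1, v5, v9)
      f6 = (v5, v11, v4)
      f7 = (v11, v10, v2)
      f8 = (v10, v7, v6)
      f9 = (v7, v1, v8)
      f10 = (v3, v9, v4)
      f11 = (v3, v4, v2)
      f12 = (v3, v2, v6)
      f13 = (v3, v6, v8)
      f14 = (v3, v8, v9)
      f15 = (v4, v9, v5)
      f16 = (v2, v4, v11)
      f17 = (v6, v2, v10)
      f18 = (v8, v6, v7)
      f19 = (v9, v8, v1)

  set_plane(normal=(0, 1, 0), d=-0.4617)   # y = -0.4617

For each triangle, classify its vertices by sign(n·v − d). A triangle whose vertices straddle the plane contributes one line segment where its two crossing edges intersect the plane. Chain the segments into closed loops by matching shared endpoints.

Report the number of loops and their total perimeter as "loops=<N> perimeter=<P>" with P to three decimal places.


Straddling triangles (10 of 20):
  (v5,v11,v4) [++-] → (-1.37108, -0.4617, 1.59442)–(0, -0.4617, 2.1181)  len=1.4677
  (v11,v10,v2) [++-] → (-1.94176, -0.4617, -1.02374)–(-1.94176, -0.4617, 1.02374)  len=2.0475
  (v10,v7,v6) [++-] → (0, -0.4617, -2.1181)–(-1.37108, -0.4617, -1.59442)  len=1.4677
  (v3,v9,v4) [-+-] → (1.94176, -0.4617, 1.02374)–(1.37108, -0.4617, 1.59442)  len=0.8071
  (v3,v6,v8) [--+] → (1.37108, -0.4617, -1.59442)–(1.94176, -0.4617, -1.02374)  len=0.8071
  (v3,v8,v9) [-++] → (1.94176, -0.4617, -1.02374)–(1.94176, -0.4617, 1.02374)  len=2.0475
  (v4,v9,v5) [-++] → (1.37108, -0.4617, 1.59442)–(0, -0.4617, 2.1181)  len=1.4677
  (v2,v4,v11) [--+] → (-1.37108, -0.4617, 1.59442)–(-1.94176, -0.4617, 1.02374)  len=0.8071
  (v6,v2,v10) [--+] → (-1.94176, -0.4617, -1.02374)–(-1.37108, -0.4617, -1.59442)  len=0.8071
  (v8,v6,v7) [+-+] → (1.37108, -0.4617, -1.59442)–(0, -0.4617, -2.1181)  len=1.4677

Chained into 1 loop(s):
  loop 1: 10 segments, perimeter = 13.1939
Total perimeter = 13.194

loops=1 perimeter=13.194


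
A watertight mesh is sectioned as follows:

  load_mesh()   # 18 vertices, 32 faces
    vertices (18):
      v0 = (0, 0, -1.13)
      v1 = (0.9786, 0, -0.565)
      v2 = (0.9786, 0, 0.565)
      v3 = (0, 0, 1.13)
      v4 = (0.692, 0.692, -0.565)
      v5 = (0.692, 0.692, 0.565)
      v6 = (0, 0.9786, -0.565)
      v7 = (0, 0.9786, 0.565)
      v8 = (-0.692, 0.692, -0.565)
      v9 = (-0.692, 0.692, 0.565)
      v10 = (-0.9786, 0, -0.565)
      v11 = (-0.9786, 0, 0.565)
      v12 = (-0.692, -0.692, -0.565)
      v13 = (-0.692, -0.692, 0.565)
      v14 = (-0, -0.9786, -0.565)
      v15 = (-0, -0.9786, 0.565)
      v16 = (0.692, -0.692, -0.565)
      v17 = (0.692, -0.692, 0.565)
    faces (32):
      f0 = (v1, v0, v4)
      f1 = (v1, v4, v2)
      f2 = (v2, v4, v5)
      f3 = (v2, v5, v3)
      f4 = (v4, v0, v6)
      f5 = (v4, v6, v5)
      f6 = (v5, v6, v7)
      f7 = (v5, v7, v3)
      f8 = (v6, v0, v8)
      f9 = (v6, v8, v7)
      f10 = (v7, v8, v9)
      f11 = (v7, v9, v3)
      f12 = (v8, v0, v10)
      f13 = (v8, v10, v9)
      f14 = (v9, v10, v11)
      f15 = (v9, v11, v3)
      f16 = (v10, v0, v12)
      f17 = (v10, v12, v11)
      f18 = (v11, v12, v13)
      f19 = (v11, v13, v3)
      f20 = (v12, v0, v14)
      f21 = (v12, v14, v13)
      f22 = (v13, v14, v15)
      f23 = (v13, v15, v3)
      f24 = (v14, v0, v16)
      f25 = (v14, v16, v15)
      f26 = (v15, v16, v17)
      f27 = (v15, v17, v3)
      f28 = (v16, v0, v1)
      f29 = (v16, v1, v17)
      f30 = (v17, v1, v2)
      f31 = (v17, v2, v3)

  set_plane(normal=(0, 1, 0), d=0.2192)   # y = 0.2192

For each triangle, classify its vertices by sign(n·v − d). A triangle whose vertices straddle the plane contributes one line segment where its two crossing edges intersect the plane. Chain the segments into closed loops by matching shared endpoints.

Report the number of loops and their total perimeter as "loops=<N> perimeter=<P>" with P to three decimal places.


loops=1 perimeter=6.250

Straddling triangles (12 of 32):
  (v1,v0,v4) [--+] → (0.2192, 0.2192, -0.951029)–(0.887816, 0.2192, -0.565)  len=0.7721
  (v1,v4,v2) [-+-] → (0.887816, 0.2192, -0.565)–(0.887816, 0.2192, 0.207058)  len=0.7721
  (v2,v4,v5) [-++] → (0.887816, 0.2192, 0.207058)–(0.887816, 0.2192, 0.565)  len=0.3579
  (v2,v5,v3) [-+-] → (0.887816, 0.2192, 0.565)–(0.2192, 0.2192, 0.951029)  len=0.7721
  (v4,v0,v6) [+-+] → (0.2192, 0.2192, -0.951029)–(0, 0.2192, -1.00344)  len=0.2254
  (v5,v7,v3) [++-] → (0, 0.2192, 1.00344)–(0.2192, 0.2192, 0.951029)  len=0.2254
  (v6,v0,v8) [+-+] → (0, 0.2192, -1.00344)–(-0.2192, 0.2192, -0.951029)  len=0.2254
  (v7,v9,v3) [++-] → (-0.2192, 0.2192, 0.951029)–(0, 0.2192, 1.00344)  len=0.2254
  (v8,v0,v10) [+--] → (-0.2192, 0.2192, -0.951029)–(-0.887816, 0.2192, -0.565)  len=0.7721
  (v8,v10,v9) [+-+] → (-0.887816, 0.2192, -0.565)–(-0.887816, 0.2192, -0.207058)  len=0.3579
  (v9,v10,v11) [+--] → (-0.887816, 0.2192, -0.207058)–(-0.887816, 0.2192, 0.565)  len=0.7721
  (v9,v11,v3) [+--] → (-0.887816, 0.2192, 0.565)–(-0.2192, 0.2192, 0.951029)  len=0.7721

Chained into 1 loop(s):
  loop 1: 12 segments, perimeter = 6.2497
Total perimeter = 6.250


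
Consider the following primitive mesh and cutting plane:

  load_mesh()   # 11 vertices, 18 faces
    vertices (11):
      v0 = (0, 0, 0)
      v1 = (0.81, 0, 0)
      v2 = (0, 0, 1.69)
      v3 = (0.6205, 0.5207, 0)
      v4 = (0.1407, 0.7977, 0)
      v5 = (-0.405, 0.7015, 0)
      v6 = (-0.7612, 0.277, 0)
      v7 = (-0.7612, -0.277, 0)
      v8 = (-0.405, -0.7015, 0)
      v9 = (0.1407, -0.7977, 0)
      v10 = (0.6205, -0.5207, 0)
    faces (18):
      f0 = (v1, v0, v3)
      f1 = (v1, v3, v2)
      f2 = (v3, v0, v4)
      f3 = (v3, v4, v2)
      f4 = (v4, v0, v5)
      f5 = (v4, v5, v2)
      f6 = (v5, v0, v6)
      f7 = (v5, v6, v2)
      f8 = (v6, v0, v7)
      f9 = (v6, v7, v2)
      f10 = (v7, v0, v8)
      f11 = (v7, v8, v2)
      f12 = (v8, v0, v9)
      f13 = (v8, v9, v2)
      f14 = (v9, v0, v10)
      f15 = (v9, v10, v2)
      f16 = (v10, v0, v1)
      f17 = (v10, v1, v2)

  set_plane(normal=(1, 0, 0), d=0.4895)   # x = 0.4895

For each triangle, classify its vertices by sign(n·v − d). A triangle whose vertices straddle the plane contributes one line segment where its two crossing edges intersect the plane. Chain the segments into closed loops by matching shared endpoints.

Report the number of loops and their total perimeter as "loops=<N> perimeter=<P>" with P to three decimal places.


loops=1 perimeter=3.029

Straddling triangles (8 of 18):
  (v1,v0,v3) [+-+] → (0.4895, 0, 0)–(0.4895, 0.41077, 0)  len=0.4108
  (v1,v3,v2) [++-] → (0.4895, 0.41077, 0.356793)–(0.4895, 0, 0.668698)  len=0.5158
  (v3,v0,v4) [+--] → (0.4895, 0.41077, 0)–(0.4895, 0.596329, 0)  len=0.1856
  (v3,v4,v2) [+--] → (0.4895, 0.596329, 0)–(0.4895, 0.41077, 0.356793)  len=0.4022
  (v9,v0,v10) [--+] → (0.4895, -0.41077, 0)–(0.4895, -0.596329, 0)  len=0.1856
  (v9,v10,v2) [-+-] → (0.4895, -0.596329, 0)–(0.4895, -0.41077, 0.356793)  len=0.4022
  (v10,v0,v1) [+-+] → (0.4895, -0.41077, 0)–(0.4895, 0, 0)  len=0.4108
  (v10,v1,v2) [++-] → (0.4895, 0, 0.668698)–(0.4895, -0.41077, 0.356793)  len=0.5158

Chained into 1 loop(s):
  loop 1: 8 segments, perimeter = 3.0285
Total perimeter = 3.029


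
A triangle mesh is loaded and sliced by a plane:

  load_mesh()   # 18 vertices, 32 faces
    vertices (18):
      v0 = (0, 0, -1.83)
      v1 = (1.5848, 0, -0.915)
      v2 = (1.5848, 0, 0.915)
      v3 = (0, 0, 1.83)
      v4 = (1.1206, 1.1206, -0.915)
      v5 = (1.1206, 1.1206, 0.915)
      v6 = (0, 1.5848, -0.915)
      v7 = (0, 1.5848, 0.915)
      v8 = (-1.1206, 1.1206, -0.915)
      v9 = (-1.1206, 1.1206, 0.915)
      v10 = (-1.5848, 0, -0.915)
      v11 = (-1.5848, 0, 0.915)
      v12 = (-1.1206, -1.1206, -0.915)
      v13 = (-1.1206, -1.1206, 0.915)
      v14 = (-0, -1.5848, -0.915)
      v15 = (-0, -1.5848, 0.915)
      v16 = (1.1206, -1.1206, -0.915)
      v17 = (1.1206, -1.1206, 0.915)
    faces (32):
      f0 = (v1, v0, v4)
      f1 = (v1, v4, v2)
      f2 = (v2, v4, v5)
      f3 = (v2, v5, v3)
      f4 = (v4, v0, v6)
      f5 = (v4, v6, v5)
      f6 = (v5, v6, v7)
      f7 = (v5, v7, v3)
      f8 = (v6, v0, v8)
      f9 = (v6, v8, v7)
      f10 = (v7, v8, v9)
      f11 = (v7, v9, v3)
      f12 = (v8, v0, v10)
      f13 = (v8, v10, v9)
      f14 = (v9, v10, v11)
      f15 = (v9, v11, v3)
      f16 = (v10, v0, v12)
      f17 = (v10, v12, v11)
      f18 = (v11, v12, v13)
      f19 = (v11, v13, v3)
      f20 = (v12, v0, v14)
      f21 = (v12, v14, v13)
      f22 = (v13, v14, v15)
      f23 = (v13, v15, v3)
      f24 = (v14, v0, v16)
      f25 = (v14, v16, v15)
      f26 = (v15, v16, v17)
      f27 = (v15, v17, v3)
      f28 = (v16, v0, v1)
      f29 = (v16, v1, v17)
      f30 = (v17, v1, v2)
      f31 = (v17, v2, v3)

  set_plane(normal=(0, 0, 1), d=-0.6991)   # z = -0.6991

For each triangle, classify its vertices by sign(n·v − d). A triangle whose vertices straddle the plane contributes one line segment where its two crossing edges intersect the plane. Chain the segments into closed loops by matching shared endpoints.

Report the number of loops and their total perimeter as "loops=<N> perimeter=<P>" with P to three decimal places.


Straddling triangles (16 of 32):
  (v1,v4,v2) [--+] → (1.17537, 0.988394, -0.6991)–(1.5848, 0, -0.6991)  len=1.0698
  (v2,v4,v5) [+-+] → (1.17537, 0.988394, -0.6991)–(1.1206, 1.1206, -0.6991)  len=0.1431
  (v4,v6,v5) [--+] → (0.132206, 1.53003, -0.6991)–(1.1206, 1.1206, -0.6991)  len=1.0698
  (v5,v6,v7) [+-+] → (0.132206, 1.53003, -0.6991)–(0, 1.5848, -0.6991)  len=0.1431
  (v6,v8,v7) [--+] → (-0.988394, 1.17537, -0.6991)–(0, 1.5848, -0.6991)  len=1.0698
  (v7,v8,v9) [+-+] → (-0.988394, 1.17537, -0.6991)–(-1.1206, 1.1206, -0.6991)  len=0.1431
  (v8,v10,v9) [--+] → (-1.53003, 0.132206, -0.6991)–(-1.1206, 1.1206, -0.6991)  len=1.0698
  (v9,v10,v11) [+-+] → (-1.53003, 0.132206, -0.6991)–(-1.5848, 0, -0.6991)  len=0.1431
  (v10,v12,v11) [--+] → (-1.17537, -0.988394, -0.6991)–(-1.5848, 0, -0.6991)  len=1.0698
  (v11,v12,v13) [+-+] → (-1.17537, -0.988394, -0.6991)–(-1.1206, -1.1206, -0.6991)  len=0.1431
  (v12,v14,v13) [--+] → (-0.132206, -1.53003, -0.6991)–(-1.1206, -1.1206, -0.6991)  len=1.0698
  (v13,v14,v15) [+-+] → (-0.132206, -1.53003, -0.6991)–(0, -1.5848, -0.6991)  len=0.1431
  (v14,v16,v15) [--+] → (0.988394, -1.17537, -0.6991)–(0, -1.5848, -0.6991)  len=1.0698
  (v15,v16,v17) [+-+] → (0.988394, -1.17537, -0.6991)–(1.1206, -1.1206, -0.6991)  len=0.1431
  (v16,v1,v17) [--+] → (1.53003, -0.132206, -0.6991)–(1.1206, -1.1206, -0.6991)  len=1.0698
  (v17,v1,v2) [+-+] → (1.53003, -0.132206, -0.6991)–(1.5848, 0, -0.6991)  len=0.1431

Chained into 1 loop(s):
  loop 1: 16 segments, perimeter = 9.7035
Total perimeter = 9.704

loops=1 perimeter=9.704


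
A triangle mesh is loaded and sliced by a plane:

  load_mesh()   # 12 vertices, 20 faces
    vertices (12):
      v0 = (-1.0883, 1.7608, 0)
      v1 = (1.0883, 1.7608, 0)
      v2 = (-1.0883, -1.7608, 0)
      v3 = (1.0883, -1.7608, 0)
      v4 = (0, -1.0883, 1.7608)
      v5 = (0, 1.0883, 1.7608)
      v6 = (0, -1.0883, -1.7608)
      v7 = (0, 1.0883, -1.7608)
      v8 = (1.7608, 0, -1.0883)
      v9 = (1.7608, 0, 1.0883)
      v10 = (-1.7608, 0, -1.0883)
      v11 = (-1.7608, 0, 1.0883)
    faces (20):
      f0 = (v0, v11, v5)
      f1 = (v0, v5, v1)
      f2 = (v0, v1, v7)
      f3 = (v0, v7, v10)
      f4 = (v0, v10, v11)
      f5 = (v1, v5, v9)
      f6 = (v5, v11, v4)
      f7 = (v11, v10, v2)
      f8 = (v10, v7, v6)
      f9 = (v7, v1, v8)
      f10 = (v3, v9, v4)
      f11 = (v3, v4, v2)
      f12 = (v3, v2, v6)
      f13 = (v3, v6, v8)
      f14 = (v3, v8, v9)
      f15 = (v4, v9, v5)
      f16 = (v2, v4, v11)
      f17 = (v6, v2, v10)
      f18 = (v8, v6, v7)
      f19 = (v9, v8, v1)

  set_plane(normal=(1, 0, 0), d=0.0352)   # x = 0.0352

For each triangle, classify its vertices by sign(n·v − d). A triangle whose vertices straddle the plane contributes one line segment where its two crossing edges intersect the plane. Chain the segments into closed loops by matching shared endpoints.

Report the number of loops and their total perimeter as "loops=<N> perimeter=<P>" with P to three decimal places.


loops=1 perimeter=11.808

Straddling triangles (10 of 20):
  (v0,v5,v1) [--+] → (0.0352, 1.11005, 1.70385)–(0.0352, 1.7608, 0)  len=1.8239
  (v0,v1,v7) [-+-] → (0.0352, 1.7608, 0)–(0.0352, 1.11005, -1.70385)  len=1.8239
  (v1,v5,v9) [+-+] → (0.0352, 1.11005, 1.70385)–(0.0352, 1.06654, 1.74736)  len=0.0615
  (v7,v1,v8) [-++] → (0.0352, 1.11005, -1.70385)–(0.0352, 1.06654, -1.74736)  len=0.0615
  (v3,v9,v4) [++-] → (0.0352, -1.06654, 1.74736)–(0.0352, -1.11005, 1.70385)  len=0.0615
  (v3,v4,v2) [+--] → (0.0352, -1.11005, 1.70385)–(0.0352, -1.7608, 0)  len=1.8239
  (v3,v2,v6) [+--] → (0.0352, -1.7608, 0)–(0.0352, -1.11005, -1.70385)  len=1.8239
  (v3,v6,v8) [+-+] → (0.0352, -1.11005, -1.70385)–(0.0352, -1.06654, -1.74736)  len=0.0615
  (v4,v9,v5) [-+-] → (0.0352, -1.06654, 1.74736)–(0.0352, 1.06654, 1.74736)  len=2.1331
  (v8,v6,v7) [+--] → (0.0352, -1.06654, -1.74736)–(0.0352, 1.06654, -1.74736)  len=2.1331

Chained into 1 loop(s):
  loop 1: 10 segments, perimeter = 11.8079
Total perimeter = 11.808


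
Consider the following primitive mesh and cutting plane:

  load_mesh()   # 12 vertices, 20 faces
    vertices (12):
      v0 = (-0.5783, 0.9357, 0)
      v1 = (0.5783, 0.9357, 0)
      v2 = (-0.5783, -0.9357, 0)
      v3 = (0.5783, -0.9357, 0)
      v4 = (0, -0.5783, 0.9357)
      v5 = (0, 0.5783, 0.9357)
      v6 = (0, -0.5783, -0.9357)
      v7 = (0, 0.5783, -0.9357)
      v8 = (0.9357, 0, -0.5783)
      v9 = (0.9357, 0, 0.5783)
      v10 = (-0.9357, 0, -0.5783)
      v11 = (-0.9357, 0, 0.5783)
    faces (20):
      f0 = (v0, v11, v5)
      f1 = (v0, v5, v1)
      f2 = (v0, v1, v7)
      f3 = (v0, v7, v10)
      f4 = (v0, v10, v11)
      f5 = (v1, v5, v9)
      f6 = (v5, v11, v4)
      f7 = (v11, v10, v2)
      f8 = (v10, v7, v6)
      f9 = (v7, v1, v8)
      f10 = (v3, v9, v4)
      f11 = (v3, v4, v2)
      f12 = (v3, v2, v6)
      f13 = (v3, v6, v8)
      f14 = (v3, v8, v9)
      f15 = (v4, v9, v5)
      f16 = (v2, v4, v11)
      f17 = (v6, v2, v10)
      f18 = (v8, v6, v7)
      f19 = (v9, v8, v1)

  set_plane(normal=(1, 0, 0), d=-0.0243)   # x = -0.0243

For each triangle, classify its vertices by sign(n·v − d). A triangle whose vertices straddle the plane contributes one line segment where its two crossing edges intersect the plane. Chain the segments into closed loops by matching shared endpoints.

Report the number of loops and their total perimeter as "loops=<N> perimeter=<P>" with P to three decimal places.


loops=1 perimeter=6.261

Straddling triangles (10 of 20):
  (v0,v11,v5) [--+] → (-0.0243, 0.563282, 0.926418)–(-0.0243, 0.593318, 0.896382)  len=0.0425
  (v0,v5,v1) [-++] → (-0.0243, 0.593318, 0.896382)–(-0.0243, 0.9357, 0)  len=0.9595
  (v0,v1,v7) [-++] → (-0.0243, 0.9357, 0)–(-0.0243, 0.593318, -0.896382)  len=0.9595
  (v0,v7,v10) [-+-] → (-0.0243, 0.593318, -0.896382)–(-0.0243, 0.563282, -0.926418)  len=0.0425
  (v5,v11,v4) [+-+] → (-0.0243, 0.563282, 0.926418)–(-0.0243, -0.563282, 0.926418)  len=1.1266
  (v10,v7,v6) [-++] → (-0.0243, 0.563282, -0.926418)–(-0.0243, -0.563282, -0.926418)  len=1.1266
  (v3,v4,v2) [++-] → (-0.0243, -0.593318, 0.896382)–(-0.0243, -0.9357, 0)  len=0.9595
  (v3,v2,v6) [+-+] → (-0.0243, -0.9357, 0)–(-0.0243, -0.593318, -0.896382)  len=0.9595
  (v2,v4,v11) [-+-] → (-0.0243, -0.593318, 0.896382)–(-0.0243, -0.563282, 0.926418)  len=0.0425
  (v6,v2,v10) [+--] → (-0.0243, -0.593318, -0.896382)–(-0.0243, -0.563282, -0.926418)  len=0.0425

Chained into 1 loop(s):
  loop 1: 10 segments, perimeter = 6.2612
Total perimeter = 6.261


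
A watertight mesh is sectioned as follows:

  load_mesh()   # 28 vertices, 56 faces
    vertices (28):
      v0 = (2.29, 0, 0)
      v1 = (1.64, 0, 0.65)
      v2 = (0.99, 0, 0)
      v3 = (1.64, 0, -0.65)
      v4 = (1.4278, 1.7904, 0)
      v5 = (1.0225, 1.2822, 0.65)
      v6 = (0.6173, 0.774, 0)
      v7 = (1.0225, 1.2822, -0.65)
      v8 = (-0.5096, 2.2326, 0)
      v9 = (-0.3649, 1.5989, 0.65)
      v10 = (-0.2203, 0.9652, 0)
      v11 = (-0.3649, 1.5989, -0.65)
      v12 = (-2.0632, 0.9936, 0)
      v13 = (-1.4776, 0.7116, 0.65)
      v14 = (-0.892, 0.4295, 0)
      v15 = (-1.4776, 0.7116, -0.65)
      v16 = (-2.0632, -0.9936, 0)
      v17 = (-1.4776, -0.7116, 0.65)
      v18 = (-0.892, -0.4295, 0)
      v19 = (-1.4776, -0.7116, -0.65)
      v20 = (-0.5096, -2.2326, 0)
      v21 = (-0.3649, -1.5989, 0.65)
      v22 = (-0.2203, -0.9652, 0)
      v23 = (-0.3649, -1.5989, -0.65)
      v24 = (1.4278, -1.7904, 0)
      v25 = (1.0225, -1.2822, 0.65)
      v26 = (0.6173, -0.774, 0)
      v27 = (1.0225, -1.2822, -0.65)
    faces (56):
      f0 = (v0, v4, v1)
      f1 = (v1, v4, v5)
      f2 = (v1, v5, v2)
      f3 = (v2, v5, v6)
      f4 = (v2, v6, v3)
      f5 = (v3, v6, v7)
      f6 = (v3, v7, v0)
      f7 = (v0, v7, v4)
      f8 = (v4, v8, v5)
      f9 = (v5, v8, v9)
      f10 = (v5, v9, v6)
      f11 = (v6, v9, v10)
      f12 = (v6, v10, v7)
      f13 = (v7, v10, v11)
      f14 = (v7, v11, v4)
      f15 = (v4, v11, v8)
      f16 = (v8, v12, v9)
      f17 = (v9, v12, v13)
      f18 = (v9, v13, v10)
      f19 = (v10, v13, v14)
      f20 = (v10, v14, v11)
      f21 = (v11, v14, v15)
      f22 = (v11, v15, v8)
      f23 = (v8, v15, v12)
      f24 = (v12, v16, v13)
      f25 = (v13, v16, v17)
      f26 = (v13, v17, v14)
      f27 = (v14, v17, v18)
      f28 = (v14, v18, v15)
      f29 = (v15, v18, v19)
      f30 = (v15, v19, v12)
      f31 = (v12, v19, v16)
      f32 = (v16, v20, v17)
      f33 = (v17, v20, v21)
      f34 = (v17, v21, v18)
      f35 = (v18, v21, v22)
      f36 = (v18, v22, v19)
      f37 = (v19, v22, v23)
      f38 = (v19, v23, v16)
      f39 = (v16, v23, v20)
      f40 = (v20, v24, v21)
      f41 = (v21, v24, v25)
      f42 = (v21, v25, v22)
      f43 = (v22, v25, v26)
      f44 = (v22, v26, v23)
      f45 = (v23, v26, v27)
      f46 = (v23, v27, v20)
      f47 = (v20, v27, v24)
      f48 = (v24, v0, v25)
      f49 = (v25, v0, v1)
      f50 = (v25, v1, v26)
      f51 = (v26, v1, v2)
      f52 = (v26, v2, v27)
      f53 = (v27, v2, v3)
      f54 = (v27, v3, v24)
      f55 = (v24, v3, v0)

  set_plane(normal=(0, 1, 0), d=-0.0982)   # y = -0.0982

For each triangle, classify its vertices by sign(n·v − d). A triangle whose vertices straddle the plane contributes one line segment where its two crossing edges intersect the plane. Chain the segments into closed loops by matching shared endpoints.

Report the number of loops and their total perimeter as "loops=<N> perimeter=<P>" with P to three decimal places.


Straddling triangles (16 of 56):
  (v12,v16,v13) [+-+] → (-2.0632, -0.0982, 0)–(-1.7557, -0.0982, 0.341315)  len=0.4594
  (v13,v16,v17) [+--] → (-1.7557, -0.0982, 0.341315)–(-1.4776, -0.0982, 0.65)  len=0.4155
  (v13,v17,v14) [+-+] → (-1.4776, -0.0982, 0.65)–(-1.16281, -0.0982, 0.300592)  len=0.4703
  (v14,v17,v18) [+--] → (-1.16281, -0.0982, 0.300592)–(-0.892, -0.0982, 0)  len=0.4046
  (v14,v18,v15) [+-+] → (-0.892, -0.0982, 0)–(-1.06202, -0.0982, -0.188717)  len=0.2540
  (v15,v18,v19) [+--] → (-1.06202, -0.0982, -0.188717)–(-1.4776, -0.0982, -0.65)  len=0.6209
  (v15,v19,v12) [+-+] → (-1.4776, -0.0982, -0.65)–(-1.68825, -0.0982, -0.41618)  len=0.3147
  (v12,v19,v16) [+--] → (-1.68825, -0.0982, -0.41618)–(-2.0632, -0.0982, 0)  len=0.5602
  (v24,v0,v25) [-+-] → (2.24271, -0.0982, 0)–(2.19293, -0.0982, 0.0497816)  len=0.0704
  (v25,v0,v1) [-++] → (2.19293, -0.0982, 0.0497816)–(1.59271, -0.0982, 0.65)  len=0.8488
  (v25,v1,v26) [-+-] → (1.59271, -0.0982, 0.65)–(1.51025, -0.0982, 0.567532)  len=0.1166
  (v26,v1,v2) [-++] → (1.51025, -0.0982, 0.567532)–(0.942714, -0.0982, 0)  len=0.8026
  (v26,v2,v27) [-+-] → (0.942714, -0.0982, 0)–(0.992489, -0.0982, -0.0497816)  len=0.0704
  (v27,v2,v3) [-++] → (0.992489, -0.0982, -0.0497816)–(1.59271, -0.0982, -0.65)  len=0.8488
  (v27,v3,v24) [-+-] → (1.59271, -0.0982, -0.65)–(1.62836, -0.0982, -0.614349)  len=0.0504
  (v24,v3,v0) [-++] → (1.62836, -0.0982, -0.614349)–(2.24271, -0.0982, 0)  len=0.8688

Chained into 2 loop(s):
  loop 1: 8 segments, perimeter = 3.4995
  loop 2: 8 segments, perimeter = 3.6769
Total perimeter = 7.176

loops=2 perimeter=7.176


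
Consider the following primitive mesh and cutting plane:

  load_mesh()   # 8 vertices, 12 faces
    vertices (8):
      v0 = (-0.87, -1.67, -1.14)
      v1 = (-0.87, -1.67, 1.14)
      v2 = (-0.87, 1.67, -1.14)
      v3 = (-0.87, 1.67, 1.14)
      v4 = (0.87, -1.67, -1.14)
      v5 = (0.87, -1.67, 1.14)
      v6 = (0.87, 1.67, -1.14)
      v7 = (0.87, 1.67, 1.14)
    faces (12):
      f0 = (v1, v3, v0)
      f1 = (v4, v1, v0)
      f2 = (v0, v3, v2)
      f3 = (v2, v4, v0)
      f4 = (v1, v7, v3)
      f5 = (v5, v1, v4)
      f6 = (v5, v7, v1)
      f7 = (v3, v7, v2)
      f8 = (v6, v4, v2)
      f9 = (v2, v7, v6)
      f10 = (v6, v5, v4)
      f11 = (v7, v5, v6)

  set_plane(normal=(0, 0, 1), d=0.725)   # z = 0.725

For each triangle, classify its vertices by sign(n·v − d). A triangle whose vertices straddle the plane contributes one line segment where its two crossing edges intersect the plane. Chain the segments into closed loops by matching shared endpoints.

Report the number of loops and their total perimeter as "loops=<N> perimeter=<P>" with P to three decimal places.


Straddling triangles (8 of 12):
  (v1,v3,v0) [++-] → (-0.87, 1.06206, 0.725)–(-0.87, -1.67, 0.725)  len=2.7321
  (v4,v1,v0) [-+-] → (-0.553289, -1.67, 0.725)–(-0.87, -1.67, 0.725)  len=0.3167
  (v0,v3,v2) [-+-] → (-0.87, 1.06206, 0.725)–(-0.87, 1.67, 0.725)  len=0.6079
  (v5,v1,v4) [++-] → (-0.553289, -1.67, 0.725)–(0.87, -1.67, 0.725)  len=1.4233
  (v3,v7,v2) [++-] → (0.553289, 1.67, 0.725)–(-0.87, 1.67, 0.725)  len=1.4233
  (v2,v7,v6) [-+-] → (0.553289, 1.67, 0.725)–(0.87, 1.67, 0.725)  len=0.3167
  (v6,v5,v4) [-+-] → (0.87, -1.06206, 0.725)–(0.87, -1.67, 0.725)  len=0.6079
  (v7,v5,v6) [++-] → (0.87, -1.06206, 0.725)–(0.87, 1.67, 0.725)  len=2.7321

Chained into 1 loop(s):
  loop 1: 8 segments, perimeter = 10.1600
Total perimeter = 10.160

loops=1 perimeter=10.160


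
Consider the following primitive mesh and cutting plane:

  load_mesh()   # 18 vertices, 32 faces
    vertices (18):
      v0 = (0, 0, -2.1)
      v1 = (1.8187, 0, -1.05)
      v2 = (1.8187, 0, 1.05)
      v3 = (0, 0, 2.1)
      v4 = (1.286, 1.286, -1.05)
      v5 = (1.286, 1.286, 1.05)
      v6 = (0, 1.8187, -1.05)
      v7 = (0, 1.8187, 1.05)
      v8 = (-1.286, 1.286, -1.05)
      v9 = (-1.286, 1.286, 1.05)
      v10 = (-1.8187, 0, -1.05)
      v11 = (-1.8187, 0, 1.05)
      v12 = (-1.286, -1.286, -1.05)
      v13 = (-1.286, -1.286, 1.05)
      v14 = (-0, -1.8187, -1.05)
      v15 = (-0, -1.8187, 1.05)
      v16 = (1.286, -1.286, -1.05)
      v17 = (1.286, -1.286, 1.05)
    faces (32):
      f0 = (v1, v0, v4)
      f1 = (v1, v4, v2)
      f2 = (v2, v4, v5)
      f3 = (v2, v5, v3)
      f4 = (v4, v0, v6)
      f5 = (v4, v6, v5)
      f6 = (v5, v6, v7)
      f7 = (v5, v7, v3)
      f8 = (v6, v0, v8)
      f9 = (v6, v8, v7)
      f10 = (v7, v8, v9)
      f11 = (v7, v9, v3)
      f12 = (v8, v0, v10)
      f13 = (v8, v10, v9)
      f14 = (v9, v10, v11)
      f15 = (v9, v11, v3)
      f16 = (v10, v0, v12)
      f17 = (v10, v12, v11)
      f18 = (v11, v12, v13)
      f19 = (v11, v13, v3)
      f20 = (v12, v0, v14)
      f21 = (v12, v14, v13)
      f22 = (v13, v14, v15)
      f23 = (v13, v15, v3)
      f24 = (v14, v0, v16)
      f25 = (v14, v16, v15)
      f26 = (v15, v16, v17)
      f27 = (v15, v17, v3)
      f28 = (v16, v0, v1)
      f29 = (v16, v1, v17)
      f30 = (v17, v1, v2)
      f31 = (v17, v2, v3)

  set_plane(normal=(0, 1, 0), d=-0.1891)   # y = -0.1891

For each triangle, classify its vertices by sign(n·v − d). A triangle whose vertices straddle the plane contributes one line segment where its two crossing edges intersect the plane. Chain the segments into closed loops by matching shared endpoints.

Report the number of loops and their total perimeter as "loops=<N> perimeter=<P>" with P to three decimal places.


loops=1 perimeter=12.143

Straddling triangles (12 of 32):
  (v10,v0,v12) [++-] → (-0.1891, -0.1891, -1.9456)–(-1.74037, -0.1891, -1.05)  len=1.7912
  (v10,v12,v11) [+-+] → (-1.74037, -0.1891, -1.05)–(-1.74037, -0.1891, 0.741205)  len=1.7912
  (v11,v12,v13) [+--] → (-1.74037, -0.1891, 0.741205)–(-1.74037, -0.1891, 1.05)  len=0.3088
  (v11,v13,v3) [+-+] → (-1.74037, -0.1891, 1.05)–(-0.1891, -0.1891, 1.9456)  len=1.7912
  (v12,v0,v14) [-+-] → (-0.1891, -0.1891, -1.9456)–(0, -0.1891, -1.99083)  len=0.1944
  (v13,v15,v3) [--+] → (0, -0.1891, 1.99083)–(-0.1891, -0.1891, 1.9456)  len=0.1944
  (v14,v0,v16) [-+-] → (0, -0.1891, -1.99083)–(0.1891, -0.1891, -1.9456)  len=0.1944
  (v15,v17,v3) [--+] → (0.1891, -0.1891, 1.9456)–(0, -0.1891, 1.99083)  len=0.1944
  (v16,v0,v1) [-++] → (0.1891, -0.1891, -1.9456)–(1.74037, -0.1891, -1.05)  len=1.7912
  (v16,v1,v17) [-+-] → (1.74037, -0.1891, -1.05)–(1.74037, -0.1891, -0.741205)  len=0.3088
  (v17,v1,v2) [-++] → (1.74037, -0.1891, -0.741205)–(1.74037, -0.1891, 1.05)  len=1.7912
  (v17,v2,v3) [-++] → (1.74037, -0.1891, 1.05)–(0.1891, -0.1891, 1.9456)  len=1.7912

Chained into 1 loop(s):
  loop 1: 12 segments, perimeter = 12.1427
Total perimeter = 12.143


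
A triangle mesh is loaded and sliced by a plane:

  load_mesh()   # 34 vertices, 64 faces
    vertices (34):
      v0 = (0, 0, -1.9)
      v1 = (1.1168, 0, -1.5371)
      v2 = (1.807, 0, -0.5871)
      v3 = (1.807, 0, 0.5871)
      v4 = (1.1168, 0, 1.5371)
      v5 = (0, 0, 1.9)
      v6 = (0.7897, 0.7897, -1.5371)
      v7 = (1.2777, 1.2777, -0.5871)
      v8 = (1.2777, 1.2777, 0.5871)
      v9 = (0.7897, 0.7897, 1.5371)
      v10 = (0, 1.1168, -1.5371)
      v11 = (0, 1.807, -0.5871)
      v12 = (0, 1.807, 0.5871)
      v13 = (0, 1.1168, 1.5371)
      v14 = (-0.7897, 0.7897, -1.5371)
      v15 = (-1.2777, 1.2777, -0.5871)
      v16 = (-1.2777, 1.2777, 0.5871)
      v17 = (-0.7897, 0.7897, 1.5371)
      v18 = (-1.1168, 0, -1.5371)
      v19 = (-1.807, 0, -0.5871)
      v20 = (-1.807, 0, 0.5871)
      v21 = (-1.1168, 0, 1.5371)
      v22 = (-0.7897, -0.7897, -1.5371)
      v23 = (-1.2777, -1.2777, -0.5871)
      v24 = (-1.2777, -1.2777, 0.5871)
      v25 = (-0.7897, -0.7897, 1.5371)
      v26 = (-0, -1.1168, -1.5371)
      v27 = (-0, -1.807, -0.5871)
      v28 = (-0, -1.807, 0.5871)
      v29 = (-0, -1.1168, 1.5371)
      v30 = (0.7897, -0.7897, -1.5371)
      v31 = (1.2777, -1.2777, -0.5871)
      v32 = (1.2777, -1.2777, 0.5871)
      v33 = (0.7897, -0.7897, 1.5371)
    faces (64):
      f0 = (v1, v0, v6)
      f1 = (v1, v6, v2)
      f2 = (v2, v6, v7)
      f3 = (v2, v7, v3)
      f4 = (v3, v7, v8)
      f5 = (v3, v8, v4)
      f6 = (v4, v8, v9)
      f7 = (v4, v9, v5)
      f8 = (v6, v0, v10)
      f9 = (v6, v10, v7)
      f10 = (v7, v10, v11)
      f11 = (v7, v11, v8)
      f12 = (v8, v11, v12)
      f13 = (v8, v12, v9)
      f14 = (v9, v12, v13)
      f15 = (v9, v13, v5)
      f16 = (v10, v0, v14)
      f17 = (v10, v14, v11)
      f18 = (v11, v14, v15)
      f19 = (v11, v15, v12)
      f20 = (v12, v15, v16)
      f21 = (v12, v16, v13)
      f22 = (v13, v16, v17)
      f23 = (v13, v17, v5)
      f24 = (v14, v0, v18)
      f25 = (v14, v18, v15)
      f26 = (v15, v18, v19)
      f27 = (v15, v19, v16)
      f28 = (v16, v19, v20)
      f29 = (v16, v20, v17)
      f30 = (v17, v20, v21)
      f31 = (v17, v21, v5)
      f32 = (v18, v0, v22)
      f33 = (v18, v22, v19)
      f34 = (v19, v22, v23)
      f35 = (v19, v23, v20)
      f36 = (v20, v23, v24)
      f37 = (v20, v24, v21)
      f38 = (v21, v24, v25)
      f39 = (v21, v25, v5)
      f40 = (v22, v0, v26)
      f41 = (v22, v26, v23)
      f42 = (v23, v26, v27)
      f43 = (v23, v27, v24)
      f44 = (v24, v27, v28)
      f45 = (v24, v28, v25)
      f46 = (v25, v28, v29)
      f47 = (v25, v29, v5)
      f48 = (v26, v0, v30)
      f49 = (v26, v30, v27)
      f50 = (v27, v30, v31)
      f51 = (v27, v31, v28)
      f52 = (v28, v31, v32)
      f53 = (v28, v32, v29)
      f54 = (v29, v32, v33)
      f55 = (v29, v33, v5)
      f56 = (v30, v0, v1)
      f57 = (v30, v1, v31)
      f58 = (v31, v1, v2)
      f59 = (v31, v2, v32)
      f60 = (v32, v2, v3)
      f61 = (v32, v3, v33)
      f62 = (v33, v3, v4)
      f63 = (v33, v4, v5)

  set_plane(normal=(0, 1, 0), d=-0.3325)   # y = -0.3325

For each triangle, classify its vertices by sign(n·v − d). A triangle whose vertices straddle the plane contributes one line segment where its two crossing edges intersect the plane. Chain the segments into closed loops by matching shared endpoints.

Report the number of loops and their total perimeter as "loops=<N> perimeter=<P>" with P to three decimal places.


loops=1 perimeter=11.107

Straddling triangles (20 of 64):
  (v18,v0,v22) [++-] → (-0.3325, -0.3325, -1.7472)–(-0.979076, -0.3325, -1.5371)  len=0.6799
  (v18,v22,v19) [+-+] → (-0.979076, -0.3325, -1.5371)–(-1.37867, -0.3325, -0.987094)  len=0.6798
  (v19,v22,v23) [+--] → (-1.37867, -0.3325, -0.987094)–(-1.66926, -0.3325, -0.5871)  len=0.4944
  (v19,v23,v20) [+-+] → (-1.66926, -0.3325, -0.5871)–(-1.66926, -0.3325, 0.281534)  len=0.8686
  (v20,v23,v24) [+--] → (-1.66926, -0.3325, 0.281534)–(-1.66926, -0.3325, 0.5871)  len=0.3056
  (v20,v24,v21) [+-+] → (-1.66926, -0.3325, 0.5871)–(-1.15867, -0.3325, 1.28988)  len=0.8687
  (v21,v24,v25) [+--] → (-1.15867, -0.3325, 1.28988)–(-0.979076, -0.3325, 1.5371)  len=0.3056
  (v21,v25,v5) [+-+] → (-0.979076, -0.3325, 1.5371)–(-0.3325, -0.3325, 1.7472)  len=0.6799
  (v22,v0,v26) [-+-] → (-0.3325, -0.3325, -1.7472)–(0, -0.3325, -1.79196)  len=0.3355
  (v25,v29,v5) [--+] → (0, -0.3325, 1.79196)–(-0.3325, -0.3325, 1.7472)  len=0.3355
  (v26,v0,v30) [-+-] → (0, -0.3325, -1.79196)–(0.3325, -0.3325, -1.7472)  len=0.3355
  (v29,v33,v5) [--+] → (0.3325, -0.3325, 1.7472)–(0, -0.3325, 1.79196)  len=0.3355
  (v30,v0,v1) [-++] → (0.3325, -0.3325, -1.7472)–(0.979076, -0.3325, -1.5371)  len=0.6799
  (v30,v1,v31) [-+-] → (0.979076, -0.3325, -1.5371)–(1.15867, -0.3325, -1.28988)  len=0.3056
  (v31,v1,v2) [-++] → (1.15867, -0.3325, -1.28988)–(1.66926, -0.3325, -0.5871)  len=0.8687
  (v31,v2,v32) [-+-] → (1.66926, -0.3325, -0.5871)–(1.66926, -0.3325, -0.281534)  len=0.3056
  (v32,v2,v3) [-++] → (1.66926, -0.3325, -0.281534)–(1.66926, -0.3325, 0.5871)  len=0.8686
  (v32,v3,v33) [-+-] → (1.66926, -0.3325, 0.5871)–(1.37867, -0.3325, 0.987094)  len=0.4944
  (v33,v3,v4) [-++] → (1.37867, -0.3325, 0.987094)–(0.979076, -0.3325, 1.5371)  len=0.6798
  (v33,v4,v5) [-++] → (0.979076, -0.3325, 1.5371)–(0.3325, -0.3325, 1.7472)  len=0.6799

Chained into 1 loop(s):
  loop 1: 20 segments, perimeter = 11.1068
Total perimeter = 11.107


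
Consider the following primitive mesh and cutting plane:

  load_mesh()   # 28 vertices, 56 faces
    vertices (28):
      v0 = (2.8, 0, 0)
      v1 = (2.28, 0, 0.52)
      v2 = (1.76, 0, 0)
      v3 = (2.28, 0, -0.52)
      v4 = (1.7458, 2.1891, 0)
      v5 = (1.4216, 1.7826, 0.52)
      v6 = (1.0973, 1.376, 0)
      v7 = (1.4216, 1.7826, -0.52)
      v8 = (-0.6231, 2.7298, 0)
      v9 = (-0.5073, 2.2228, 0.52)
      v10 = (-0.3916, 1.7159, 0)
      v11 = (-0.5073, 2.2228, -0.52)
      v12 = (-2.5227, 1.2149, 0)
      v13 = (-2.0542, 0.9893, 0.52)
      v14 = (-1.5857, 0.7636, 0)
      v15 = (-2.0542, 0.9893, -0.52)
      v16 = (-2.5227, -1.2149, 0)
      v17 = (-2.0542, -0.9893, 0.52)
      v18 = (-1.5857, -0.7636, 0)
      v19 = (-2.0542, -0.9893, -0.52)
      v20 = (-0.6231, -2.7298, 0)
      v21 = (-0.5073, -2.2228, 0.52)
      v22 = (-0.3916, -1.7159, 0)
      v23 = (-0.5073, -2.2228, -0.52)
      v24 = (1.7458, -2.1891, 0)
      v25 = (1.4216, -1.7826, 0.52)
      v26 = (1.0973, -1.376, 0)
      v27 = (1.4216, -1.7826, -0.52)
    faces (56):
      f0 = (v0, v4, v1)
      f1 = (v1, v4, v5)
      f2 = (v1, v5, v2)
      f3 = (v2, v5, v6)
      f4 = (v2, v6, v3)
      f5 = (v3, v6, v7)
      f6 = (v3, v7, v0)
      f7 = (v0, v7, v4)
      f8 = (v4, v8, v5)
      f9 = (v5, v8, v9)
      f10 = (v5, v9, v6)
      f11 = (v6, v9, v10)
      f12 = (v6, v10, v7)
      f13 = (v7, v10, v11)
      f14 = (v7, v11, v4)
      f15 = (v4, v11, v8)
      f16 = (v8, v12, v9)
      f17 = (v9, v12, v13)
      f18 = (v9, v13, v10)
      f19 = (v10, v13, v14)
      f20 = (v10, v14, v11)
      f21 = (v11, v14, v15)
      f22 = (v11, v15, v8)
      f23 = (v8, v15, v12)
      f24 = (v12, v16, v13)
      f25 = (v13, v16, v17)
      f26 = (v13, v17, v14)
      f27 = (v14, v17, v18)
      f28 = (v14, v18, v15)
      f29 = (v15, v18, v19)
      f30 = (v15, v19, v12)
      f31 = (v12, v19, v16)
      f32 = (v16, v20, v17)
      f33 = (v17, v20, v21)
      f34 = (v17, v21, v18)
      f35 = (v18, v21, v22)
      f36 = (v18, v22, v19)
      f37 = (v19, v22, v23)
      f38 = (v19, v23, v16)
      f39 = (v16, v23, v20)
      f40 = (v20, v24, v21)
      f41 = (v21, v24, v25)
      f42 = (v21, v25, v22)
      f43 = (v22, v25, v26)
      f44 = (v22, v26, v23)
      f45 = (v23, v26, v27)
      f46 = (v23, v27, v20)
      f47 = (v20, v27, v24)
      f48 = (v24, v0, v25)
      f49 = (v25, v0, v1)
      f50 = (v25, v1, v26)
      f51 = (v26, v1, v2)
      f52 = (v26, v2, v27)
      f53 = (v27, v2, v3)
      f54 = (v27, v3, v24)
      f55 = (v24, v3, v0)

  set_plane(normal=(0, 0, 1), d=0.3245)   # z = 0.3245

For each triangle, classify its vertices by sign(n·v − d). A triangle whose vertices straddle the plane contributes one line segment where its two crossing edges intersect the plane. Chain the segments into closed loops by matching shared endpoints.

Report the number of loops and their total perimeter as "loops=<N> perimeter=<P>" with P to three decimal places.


Straddling triangles (28 of 56):
  (v0,v4,v1) [--+] → (2.07916, 0.823017, 0.3245)–(2.4755, 0, 0.3245)  len=0.9135
  (v1,v4,v5) [+-+] → (2.07916, 0.823017, 0.3245)–(1.54349, 1.93543, 0.3245)  len=1.2347
  (v1,v5,v2) [++-] → (1.54883, 1.11241, 0.3245)–(2.0845, 0, 0.3245)  len=1.2347
  (v2,v5,v6) [-+-] → (1.54883, 1.11241, 0.3245)–(1.29968, 1.62973, 0.3245)  len=0.5742
  (v4,v8,v5) [--+] → (0.652871, 2.13871, 0.3245)–(1.54349, 1.93543, 0.3245)  len=0.9135
  (v5,v8,v9) [+-+] → (0.652871, 2.13871, 0.3245)–(-0.550836, 2.41341, 0.3245)  len=1.2347
  (v5,v9,v6) [++-] → (0.0959679, 1.90444, 0.3245)–(1.29968, 1.62973, 0.3245)  len=1.2347
  (v6,v9,v10) [-+-] → (0.0959679, 1.90444, 0.3245)–(-0.463801, 2.03223, 0.3245)  len=0.5742
  (v8,v12,v9) [--+] → (-1.26501, 1.84387, 0.3245)–(-0.550836, 2.41341, 0.3245)  len=0.9135
  (v9,v12,v13) [+-+] → (-1.26501, 1.84387, 0.3245)–(-2.23034, 1.07412, 0.3245)  len=1.2347
  (v9,v13,v10) [++-] → (-1.42913, 1.26247, 0.3245)–(-0.463801, 2.03223, 0.3245)  len=1.2347
  (v10,v13,v14) [-+-] → (-1.42913, 1.26247, 0.3245)–(-1.87806, 0.904445, 0.3245)  len=0.5742
  (v12,v16,v13) [--+] → (-2.23034, 0.160606, 0.3245)–(-2.23034, 1.07412, 0.3245)  len=0.9135
  (v13,v16,v17) [+-+] → (-2.23034, 0.160606, 0.3245)–(-2.23034, -1.07412, 0.3245)  len=1.2347
  (v13,v17,v14) [++-] → (-1.87806, -0.330277, 0.3245)–(-1.87806, 0.904445, 0.3245)  len=1.2347
  (v14,v17,v18) [-+-] → (-1.87806, -0.330277, 0.3245)–(-1.87806, -0.904445, 0.3245)  len=0.5742
  (v16,v20,v17) [--+] → (-1.51616, -1.64366, 0.3245)–(-2.23034, -1.07412, 0.3245)  len=0.9135
  (v17,v20,v21) [+-+] → (-1.51616, -1.64366, 0.3245)–(-0.550836, -2.41341, 0.3245)  len=1.2347
  (v17,v21,v18) [++-] → (-0.912737, -1.6742, 0.3245)–(-1.87806, -0.904445, 0.3245)  len=1.2347
  (v18,v21,v22) [-+-] → (-0.912737, -1.6742, 0.3245)–(-0.463801, -2.03223, 0.3245)  len=0.5742
  (v20,v24,v21) [--+] → (0.339779, -2.21013, 0.3245)–(-0.550836, -2.41341, 0.3245)  len=0.9135
  (v21,v24,v25) [+-+] → (0.339779, -2.21013, 0.3245)–(1.54349, -1.93543, 0.3245)  len=1.2347
  (v21,v25,v22) [++-] → (0.739907, -1.75752, 0.3245)–(-0.463801, -2.03223, 0.3245)  len=1.2347
  (v22,v25,v26) [-+-] → (0.739907, -1.75752, 0.3245)–(1.29968, -1.62973, 0.3245)  len=0.5742
  (v24,v0,v25) [--+] → (1.93983, -1.11241, 0.3245)–(1.54349, -1.93543, 0.3245)  len=0.9135
  (v25,v0,v1) [+-+] → (1.93983, -1.11241, 0.3245)–(2.4755, 0, 0.3245)  len=1.2347
  (v25,v1,v26) [++-] → (1.83535, -0.517323, 0.3245)–(1.29968, -1.62973, 0.3245)  len=1.2347
  (v26,v1,v2) [-+-] → (1.83535, -0.517323, 0.3245)–(2.0845, 0, 0.3245)  len=0.5742

Chained into 2 loop(s):
  loop 1: 14 segments, perimeter = 15.0371
  loop 2: 14 segments, perimeter = 12.6620
Total perimeter = 27.699

loops=2 perimeter=27.699
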